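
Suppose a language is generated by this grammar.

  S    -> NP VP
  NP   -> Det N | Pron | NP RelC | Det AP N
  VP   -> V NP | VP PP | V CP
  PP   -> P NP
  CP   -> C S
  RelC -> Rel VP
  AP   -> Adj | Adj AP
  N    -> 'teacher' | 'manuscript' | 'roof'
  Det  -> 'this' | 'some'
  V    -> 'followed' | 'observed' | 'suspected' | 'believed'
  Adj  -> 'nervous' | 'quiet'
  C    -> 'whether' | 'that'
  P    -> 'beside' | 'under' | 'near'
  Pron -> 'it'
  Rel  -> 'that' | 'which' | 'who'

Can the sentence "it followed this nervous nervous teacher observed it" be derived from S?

Ungrammatical

For S → NP VP, the only prefix that parses as NP is 'it', but the remainder 'followed this nervous nervous teacher observed it' is not a VP under these rules.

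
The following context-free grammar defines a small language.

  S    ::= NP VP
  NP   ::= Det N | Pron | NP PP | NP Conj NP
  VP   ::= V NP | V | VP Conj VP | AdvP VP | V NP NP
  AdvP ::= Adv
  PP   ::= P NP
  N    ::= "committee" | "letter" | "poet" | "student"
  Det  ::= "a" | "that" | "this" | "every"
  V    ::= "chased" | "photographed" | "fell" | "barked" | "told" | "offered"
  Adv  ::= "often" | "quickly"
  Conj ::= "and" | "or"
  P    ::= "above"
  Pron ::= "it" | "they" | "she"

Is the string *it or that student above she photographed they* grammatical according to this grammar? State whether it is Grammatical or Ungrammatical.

S
  NP
    NP
      NP
        Pron: it
      Conj: or
      NP
        Det: that
        N: student
    PP
      P: above
      NP
        Pron: she
  VP
    V: photographed
    NP
      Pron: they
The bracketing above is licensed at every node by one of the given productions, with S at the root.

Grammatical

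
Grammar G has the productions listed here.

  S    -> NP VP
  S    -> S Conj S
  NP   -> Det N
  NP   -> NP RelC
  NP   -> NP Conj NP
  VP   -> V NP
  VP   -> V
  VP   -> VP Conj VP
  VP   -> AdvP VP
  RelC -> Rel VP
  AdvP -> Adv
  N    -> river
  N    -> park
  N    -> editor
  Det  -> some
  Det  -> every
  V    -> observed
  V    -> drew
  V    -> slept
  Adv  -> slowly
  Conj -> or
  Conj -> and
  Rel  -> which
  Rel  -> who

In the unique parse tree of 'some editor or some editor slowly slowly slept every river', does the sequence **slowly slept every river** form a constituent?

[S [NP [NP [Det some] [N editor]] [Conj or] [NP [Det some] [N editor]]] [VP [AdvP [Adv slowly]] [VP [AdvP [Adv slowly]] [VP [V slept] [NP [Det every] [N river]]]]]]
The words 'slowly slept every river' are exhaustively dominated by a single VP node (built by VP → AdvP VP), so they form a constituent.

Yes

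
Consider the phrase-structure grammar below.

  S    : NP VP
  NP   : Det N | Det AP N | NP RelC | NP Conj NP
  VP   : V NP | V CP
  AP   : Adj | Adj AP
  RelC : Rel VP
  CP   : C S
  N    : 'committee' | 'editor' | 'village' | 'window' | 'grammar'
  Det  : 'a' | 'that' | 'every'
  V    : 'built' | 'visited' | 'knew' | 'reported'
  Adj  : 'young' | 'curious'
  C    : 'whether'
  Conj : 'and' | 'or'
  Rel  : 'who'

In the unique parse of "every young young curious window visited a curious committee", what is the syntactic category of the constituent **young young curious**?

AP

S
  NP
    Det: every
    AP
      Adj: young
      AP
        Adj: young
        AP
          Adj: curious
    N: window
  VP
    V: visited
    NP
      Det: a
      AP
        Adj: curious
      N: committee
The span 'young young curious' is the AP node built by AP → Adj AP.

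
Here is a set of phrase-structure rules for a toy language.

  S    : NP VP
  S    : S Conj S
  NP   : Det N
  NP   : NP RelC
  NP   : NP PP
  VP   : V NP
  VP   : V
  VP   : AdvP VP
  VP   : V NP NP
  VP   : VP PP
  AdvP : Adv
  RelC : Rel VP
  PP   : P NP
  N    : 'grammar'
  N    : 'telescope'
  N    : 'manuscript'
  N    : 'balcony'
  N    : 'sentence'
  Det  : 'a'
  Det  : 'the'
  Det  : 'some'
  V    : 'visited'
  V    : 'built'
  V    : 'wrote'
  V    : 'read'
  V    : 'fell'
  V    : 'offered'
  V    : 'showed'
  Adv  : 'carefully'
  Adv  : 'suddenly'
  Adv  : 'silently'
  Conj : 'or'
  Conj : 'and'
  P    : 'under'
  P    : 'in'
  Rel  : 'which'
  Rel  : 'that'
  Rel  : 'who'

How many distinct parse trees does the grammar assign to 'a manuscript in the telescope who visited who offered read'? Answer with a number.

Two of the 3 distinct bracketings:
[S [NP [NP [NP [NP [Det a] [N manuscript]] [PP [P in] [NP [Det the] [N telescope]]]] [RelC [Rel who] [VP [V visited]]]] [RelC [Rel who] [VP [V offered]]]] [VP [V read]]]
[S [NP [NP [NP [Det a] [N manuscript]] [PP [P in] [NP [NP [Det the] [N telescope]] [RelC [Rel who] [VP [V visited]]]]]] [RelC [Rel who] [VP [V offered]]]] [VP [V read]]]
The trees differ in how a recursive rule is bracketed over the same span.

3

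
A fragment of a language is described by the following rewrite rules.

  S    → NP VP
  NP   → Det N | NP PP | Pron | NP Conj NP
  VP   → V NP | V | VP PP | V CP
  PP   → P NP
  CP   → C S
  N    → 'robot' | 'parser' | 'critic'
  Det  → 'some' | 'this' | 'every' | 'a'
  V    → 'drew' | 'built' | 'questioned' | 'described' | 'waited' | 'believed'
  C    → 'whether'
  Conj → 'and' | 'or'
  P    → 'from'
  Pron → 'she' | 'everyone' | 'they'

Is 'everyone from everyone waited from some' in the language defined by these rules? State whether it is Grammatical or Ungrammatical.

Ungrammatical

For S → NP VP, every NP-prefix leaves a non-VP remainder: after 'everyone' the remainder is not a VP; after 'everyone from everyone' the remainder is not a VP.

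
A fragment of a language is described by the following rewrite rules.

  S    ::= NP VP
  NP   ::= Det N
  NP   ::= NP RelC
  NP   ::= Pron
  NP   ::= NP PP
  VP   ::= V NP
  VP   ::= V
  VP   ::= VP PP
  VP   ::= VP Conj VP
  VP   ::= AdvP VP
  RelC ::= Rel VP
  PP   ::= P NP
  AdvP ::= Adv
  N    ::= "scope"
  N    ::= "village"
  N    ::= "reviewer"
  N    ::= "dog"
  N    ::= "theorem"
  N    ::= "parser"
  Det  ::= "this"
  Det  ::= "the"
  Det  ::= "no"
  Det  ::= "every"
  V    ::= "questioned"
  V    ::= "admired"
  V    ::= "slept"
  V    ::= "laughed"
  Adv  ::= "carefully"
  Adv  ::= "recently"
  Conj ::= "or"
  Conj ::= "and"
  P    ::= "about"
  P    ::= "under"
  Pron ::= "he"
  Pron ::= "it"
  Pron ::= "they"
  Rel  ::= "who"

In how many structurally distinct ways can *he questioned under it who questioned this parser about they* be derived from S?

4

Two of the 4 distinct bracketings:
[S [NP [Pron he]] [VP [VP [V questioned]] [PP [P under] [NP [NP [Pron it]] [RelC [Rel who] [VP [V questioned] [NP [NP [Det this] [N parser]] [PP [P about] [NP [Pron they]]]]]]]]]]
[S [NP [Pron he]] [VP [VP [V questioned]] [PP [P under] [NP [NP [Pron it]] [RelC [Rel who] [VP [VP [V questioned] [NP [Det this] [N parser]]] [PP [P about] [NP [Pron they]]]]]]]]]
The difference turns on whether NP → NP PP is used at the relevant span, versus an alternative expansion of NP.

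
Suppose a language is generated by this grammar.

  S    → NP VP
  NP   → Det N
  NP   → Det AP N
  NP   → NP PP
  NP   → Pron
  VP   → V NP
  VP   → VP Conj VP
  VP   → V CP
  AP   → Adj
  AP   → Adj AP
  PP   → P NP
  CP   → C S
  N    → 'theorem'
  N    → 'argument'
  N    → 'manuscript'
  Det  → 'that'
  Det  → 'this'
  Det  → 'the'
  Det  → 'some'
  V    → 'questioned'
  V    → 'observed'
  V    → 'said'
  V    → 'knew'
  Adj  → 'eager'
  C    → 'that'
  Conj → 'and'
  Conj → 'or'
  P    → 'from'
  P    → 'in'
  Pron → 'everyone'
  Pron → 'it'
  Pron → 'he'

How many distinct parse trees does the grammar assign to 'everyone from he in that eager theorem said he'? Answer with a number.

The two bracketings:
[S [NP [NP [Pron everyone]] [PP [P from] [NP [NP [Pron he]] [PP [P in] [NP [Det that] [AP [Adj eager]] [N theorem]]]]]] [VP [V said] [NP [Pron he]]]]
[S [NP [NP [NP [Pron everyone]] [PP [P from] [NP [Pron he]]]] [PP [P in] [NP [Det that] [AP [Adj eager]] [N theorem]]]] [VP [V said] [NP [Pron he]]]]
The trees differ in how a recursive rule is bracketed over the same span.

2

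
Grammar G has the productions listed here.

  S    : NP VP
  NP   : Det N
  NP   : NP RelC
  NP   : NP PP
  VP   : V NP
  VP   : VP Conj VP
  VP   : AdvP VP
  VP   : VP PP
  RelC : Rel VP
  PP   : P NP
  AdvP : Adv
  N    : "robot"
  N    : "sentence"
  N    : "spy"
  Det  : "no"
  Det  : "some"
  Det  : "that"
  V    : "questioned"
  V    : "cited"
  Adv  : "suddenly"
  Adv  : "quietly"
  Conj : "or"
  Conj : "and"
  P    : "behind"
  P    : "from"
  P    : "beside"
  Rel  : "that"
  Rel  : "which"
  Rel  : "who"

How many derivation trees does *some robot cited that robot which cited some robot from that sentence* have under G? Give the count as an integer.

Two of the 4 distinct bracketings:
[S [NP [Det some] [N robot]] [VP [V cited] [NP [NP [Det that] [N robot]] [RelC [Rel which] [VP [V cited] [NP [NP [Det some] [N robot]] [PP [P from] [NP [Det that] [N sentence]]]]]]]]]
[S [NP [Det some] [N robot]] [VP [V cited] [NP [NP [Det that] [N robot]] [RelC [Rel which] [VP [VP [V cited] [NP [Det some] [N robot]]] [PP [P from] [NP [Det that] [N sentence]]]]]]]]
The difference turns on whether NP → NP PP is used at the relevant span, versus an alternative expansion of NP.

4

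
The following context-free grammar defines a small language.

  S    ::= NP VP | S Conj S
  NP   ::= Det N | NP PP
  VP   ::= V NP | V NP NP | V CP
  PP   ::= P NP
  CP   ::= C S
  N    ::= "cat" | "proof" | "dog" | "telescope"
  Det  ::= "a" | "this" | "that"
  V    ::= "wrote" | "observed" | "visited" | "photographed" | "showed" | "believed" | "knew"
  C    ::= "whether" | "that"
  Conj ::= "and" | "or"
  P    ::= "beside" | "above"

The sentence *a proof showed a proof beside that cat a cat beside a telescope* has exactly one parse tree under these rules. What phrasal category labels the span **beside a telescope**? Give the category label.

[S [NP [Det a] [N proof]] [VP [V showed] [NP [NP [Det a] [N proof]] [PP [P beside] [NP [Det that] [N cat]]]] [NP [NP [Det a] [N cat]] [PP [P beside] [NP [Det a] [N telescope]]]]]]
The span 'beside a telescope' is the PP node built by PP → P NP.

PP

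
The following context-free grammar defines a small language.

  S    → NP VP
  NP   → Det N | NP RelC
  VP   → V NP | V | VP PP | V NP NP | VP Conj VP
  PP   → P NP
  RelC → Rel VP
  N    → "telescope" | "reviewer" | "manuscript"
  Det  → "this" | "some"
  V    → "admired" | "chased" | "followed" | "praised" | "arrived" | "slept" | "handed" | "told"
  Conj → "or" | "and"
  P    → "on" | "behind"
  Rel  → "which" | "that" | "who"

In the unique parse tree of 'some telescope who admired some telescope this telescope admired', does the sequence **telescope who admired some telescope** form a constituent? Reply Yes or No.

[S [NP [NP [Det some] [N telescope]] [RelC [Rel who] [VP [V admired] [NP [Det some] [N telescope]] [NP [Det this] [N telescope]]]]] [VP [V admired]]]
The smallest constituent containing 'telescope who admired some telescope' is the NP spanning 'some telescope who admired some telescope this telescope'; no single node in the tree dominates exactly the given words.

No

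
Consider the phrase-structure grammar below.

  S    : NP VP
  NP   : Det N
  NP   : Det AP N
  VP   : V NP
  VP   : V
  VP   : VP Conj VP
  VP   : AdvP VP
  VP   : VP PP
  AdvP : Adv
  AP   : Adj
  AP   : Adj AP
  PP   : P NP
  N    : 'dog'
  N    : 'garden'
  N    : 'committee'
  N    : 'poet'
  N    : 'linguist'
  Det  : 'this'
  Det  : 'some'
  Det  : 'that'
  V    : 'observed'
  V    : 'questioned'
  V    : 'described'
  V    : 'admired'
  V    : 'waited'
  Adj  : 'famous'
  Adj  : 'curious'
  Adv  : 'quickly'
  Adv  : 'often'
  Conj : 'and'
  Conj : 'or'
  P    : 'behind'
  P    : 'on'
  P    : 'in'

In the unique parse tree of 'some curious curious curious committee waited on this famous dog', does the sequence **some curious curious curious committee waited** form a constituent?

[S [NP [Det some] [AP [Adj curious] [AP [Adj curious] [AP [Adj curious]]]] [N committee]] [VP [VP [V waited]] [PP [P on] [NP [Det this] [AP [Adj famous]] [N dog]]]]]
The smallest constituent containing 'some curious curious curious committee waited' is the S spanning 'some curious curious curious committee waited on this famous dog'; no single node in the tree dominates exactly the given words.

No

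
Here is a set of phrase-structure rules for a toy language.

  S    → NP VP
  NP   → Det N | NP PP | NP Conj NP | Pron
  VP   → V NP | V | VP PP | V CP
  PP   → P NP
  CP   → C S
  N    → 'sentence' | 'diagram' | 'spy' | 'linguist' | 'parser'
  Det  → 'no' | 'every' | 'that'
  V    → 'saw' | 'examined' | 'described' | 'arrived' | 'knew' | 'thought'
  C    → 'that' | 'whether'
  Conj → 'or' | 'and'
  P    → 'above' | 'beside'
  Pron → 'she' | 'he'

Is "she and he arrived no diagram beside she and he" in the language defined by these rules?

[S [NP [NP [Pron she]] [Conj and] [NP [Pron he]]] [VP [V arrived] [NP [NP [Det no] [N diagram]] [PP [P beside] [NP [NP [Pron she]] [Conj and] [NP [Pron he]]]]]]]
Every word is introduced by a lexical rule and the phrasal rules combine the resulting categories into a single S.

Grammatical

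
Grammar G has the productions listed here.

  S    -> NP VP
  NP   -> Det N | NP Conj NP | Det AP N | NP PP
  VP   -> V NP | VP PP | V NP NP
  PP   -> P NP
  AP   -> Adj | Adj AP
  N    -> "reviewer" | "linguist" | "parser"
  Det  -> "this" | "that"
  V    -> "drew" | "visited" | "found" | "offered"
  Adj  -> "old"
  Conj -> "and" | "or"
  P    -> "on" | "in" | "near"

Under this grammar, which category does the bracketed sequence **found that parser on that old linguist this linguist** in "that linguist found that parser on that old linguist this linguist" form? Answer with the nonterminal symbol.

VP

[S [NP [Det that] [N linguist]] [VP [V found] [NP [NP [Det that] [N parser]] [PP [P on] [NP [Det that] [AP [Adj old]] [N linguist]]]] [NP [Det this] [N linguist]]]]
The span 'found that parser on that old linguist this linguist' is the VP node built by VP → V NP NP.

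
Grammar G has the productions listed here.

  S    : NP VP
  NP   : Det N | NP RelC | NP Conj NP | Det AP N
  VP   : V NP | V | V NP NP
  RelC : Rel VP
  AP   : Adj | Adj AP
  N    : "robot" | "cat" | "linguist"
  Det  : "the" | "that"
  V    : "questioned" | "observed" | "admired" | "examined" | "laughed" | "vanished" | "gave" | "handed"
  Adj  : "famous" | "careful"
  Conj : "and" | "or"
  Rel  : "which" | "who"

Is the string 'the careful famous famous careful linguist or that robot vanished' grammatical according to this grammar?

S
  NP
    NP
      Det: the
      AP
        Adj: careful
        AP
          Adj: famous
          AP
            Adj: famous
            AP
              Adj: careful
      N: linguist
    Conj: or
    NP
      Det: that
      N: robot
  VP
    V: vanished
The bracketing above is licensed at every node by one of the given productions, with S at the root.

Grammatical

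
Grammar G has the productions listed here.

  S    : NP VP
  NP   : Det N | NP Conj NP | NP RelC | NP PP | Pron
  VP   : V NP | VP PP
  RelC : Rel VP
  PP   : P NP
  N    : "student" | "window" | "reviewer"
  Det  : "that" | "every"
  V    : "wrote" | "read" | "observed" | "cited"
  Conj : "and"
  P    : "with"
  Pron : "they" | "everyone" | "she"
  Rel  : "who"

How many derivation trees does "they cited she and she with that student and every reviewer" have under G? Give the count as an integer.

Two of the 6 distinct bracketings:
[S [NP [Pron they]] [VP [V cited] [NP [NP [Pron she]] [Conj and] [NP [NP [NP [Pron she]] [PP [P with] [NP [Det that] [N student]]]] [Conj and] [NP [Det every] [N reviewer]]]]]]
[S [NP [Pron they]] [VP [V cited] [NP [NP [Pron she]] [Conj and] [NP [NP [Pron she]] [PP [P with] [NP [NP [Det that] [N student]] [Conj and] [NP [Det every] [N reviewer]]]]]]]]
The trees differ in how a recursive rule is bracketed over the same span.

6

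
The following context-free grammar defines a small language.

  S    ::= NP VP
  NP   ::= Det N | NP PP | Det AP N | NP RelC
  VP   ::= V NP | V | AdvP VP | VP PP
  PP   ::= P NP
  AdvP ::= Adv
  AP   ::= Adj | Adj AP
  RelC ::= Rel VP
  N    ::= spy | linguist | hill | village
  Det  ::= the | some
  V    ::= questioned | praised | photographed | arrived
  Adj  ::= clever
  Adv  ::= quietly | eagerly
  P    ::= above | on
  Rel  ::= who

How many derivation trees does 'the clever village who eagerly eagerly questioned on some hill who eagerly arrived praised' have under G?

Two of the 8 distinct bracketings:
[S [NP [NP [NP [Det the] [AP [Adj clever]] [N village]] [RelC [Rel who] [VP [AdvP [Adv eagerly]] [VP [AdvP [Adv eagerly]] [VP [V questioned]]]]]] [PP [P on] [NP [NP [Det some] [N hill]] [RelC [Rel who] [VP [AdvP [Adv eagerly]] [VP [V arrived]]]]]]] [VP [V praised]]]
[S [NP [NP [Det the] [AP [Adj clever]] [N village]] [RelC [Rel who] [VP [AdvP [Adv eagerly]] [VP [AdvP [Adv eagerly]] [VP [VP [V questioned]] [PP [P on] [NP [NP [Det some] [N hill]] [RelC [Rel who] [VP [AdvP [Adv eagerly]] [VP [V arrived]]]]]]]]]]] [VP [V praised]]]
The difference turns on whether NP → NP PP is used at the relevant span, versus an alternative expansion of NP.

8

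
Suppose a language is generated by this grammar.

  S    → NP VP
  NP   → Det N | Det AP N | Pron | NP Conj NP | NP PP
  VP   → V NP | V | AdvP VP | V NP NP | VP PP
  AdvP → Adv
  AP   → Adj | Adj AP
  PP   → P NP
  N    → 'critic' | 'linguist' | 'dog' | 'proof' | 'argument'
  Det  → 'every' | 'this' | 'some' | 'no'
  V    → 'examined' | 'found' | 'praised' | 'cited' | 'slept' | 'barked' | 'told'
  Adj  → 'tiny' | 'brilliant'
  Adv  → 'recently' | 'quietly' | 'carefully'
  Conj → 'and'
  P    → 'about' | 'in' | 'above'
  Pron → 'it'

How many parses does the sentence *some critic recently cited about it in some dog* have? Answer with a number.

Two of the 5 distinct bracketings:
[S [NP [Det some] [N critic]] [VP [AdvP [Adv recently]] [VP [VP [V cited]] [PP [P about] [NP [NP [Pron it]] [PP [P in] [NP [Det some] [N dog]]]]]]]]
[S [NP [Det some] [N critic]] [VP [AdvP [Adv recently]] [VP [VP [VP [V cited]] [PP [P about] [NP [Pron it]]]] [PP [P in] [NP [Det some] [N dog]]]]]]
The difference turns on whether NP → NP PP is used at the relevant span, versus an alternative expansion of NP.

5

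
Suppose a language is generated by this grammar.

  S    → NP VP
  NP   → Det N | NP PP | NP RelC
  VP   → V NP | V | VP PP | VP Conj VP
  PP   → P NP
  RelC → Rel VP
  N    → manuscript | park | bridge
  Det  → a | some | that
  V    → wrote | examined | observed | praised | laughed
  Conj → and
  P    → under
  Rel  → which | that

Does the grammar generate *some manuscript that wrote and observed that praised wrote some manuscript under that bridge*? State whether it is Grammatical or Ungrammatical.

[S [NP [NP [NP [Det some] [N manuscript]] [RelC [Rel that] [VP [VP [V wrote]] [Conj and] [VP [V observed]]]]] [RelC [Rel that] [VP [V praised]]]] [VP [V wrote] [NP [NP [Det some] [N manuscript]] [PP [P under] [NP [Det that] [N bridge]]]]]]
The bracketing above is licensed at every node by one of the given productions, with S at the root.

Grammatical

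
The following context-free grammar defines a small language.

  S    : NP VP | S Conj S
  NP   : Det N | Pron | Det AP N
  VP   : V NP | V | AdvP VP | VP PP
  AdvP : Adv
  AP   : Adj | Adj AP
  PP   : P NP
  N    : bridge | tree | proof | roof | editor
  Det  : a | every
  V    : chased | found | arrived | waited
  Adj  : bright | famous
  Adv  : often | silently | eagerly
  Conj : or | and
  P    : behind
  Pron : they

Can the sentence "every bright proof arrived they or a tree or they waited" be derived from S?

Ungrammatical

For S → NP VP, the only prefix that parses as NP is 'every bright proof', but the remainder 'arrived they or a tree or they waited' is not a VP under these rules. The alternative S rule S → S Conj S likewise has no satisfying split.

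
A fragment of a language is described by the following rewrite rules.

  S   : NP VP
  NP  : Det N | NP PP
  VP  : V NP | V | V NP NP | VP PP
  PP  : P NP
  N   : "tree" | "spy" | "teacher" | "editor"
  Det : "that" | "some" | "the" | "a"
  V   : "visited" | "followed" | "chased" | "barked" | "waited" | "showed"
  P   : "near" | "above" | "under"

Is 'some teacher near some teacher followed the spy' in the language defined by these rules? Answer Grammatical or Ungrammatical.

Grammatical

S
  NP
    NP
      Det: some
      N: teacher
    PP
      P: near
      NP
        Det: some
        N: teacher
  VP
    V: followed
    NP
      Det: the
      N: spy
Each bracket corresponds to one application of a listed rule, so the string is derivable from S.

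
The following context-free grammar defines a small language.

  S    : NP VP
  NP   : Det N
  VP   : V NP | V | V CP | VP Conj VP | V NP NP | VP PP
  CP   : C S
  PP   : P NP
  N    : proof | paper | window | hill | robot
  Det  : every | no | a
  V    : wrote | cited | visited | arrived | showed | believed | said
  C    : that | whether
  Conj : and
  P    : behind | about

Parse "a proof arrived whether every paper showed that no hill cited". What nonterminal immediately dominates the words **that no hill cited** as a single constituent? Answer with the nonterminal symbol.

CP

S
  NP
    Det: a
    N: proof
  VP
    V: arrived
    CP
      C: whether
      S
        NP
          Det: every
          N: paper
        VP
          V: showed
          CP
            C: that
            S
              NP
                Det: no
                N: hill
              VP
                V: cited
The span 'that no hill cited' is the CP node built by CP → C S.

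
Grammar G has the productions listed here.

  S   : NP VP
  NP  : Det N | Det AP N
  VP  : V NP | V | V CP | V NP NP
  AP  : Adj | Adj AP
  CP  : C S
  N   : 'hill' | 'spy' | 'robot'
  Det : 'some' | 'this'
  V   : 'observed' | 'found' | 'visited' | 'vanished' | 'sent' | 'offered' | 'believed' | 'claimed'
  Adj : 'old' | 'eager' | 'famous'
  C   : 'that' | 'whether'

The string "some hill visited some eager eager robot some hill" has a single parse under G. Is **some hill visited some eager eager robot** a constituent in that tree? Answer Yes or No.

[S [NP [Det some] [N hill]] [VP [V visited] [NP [Det some] [AP [Adj eager] [AP [Adj eager]]] [N robot]] [NP [Det some] [N hill]]]]
The smallest constituent containing 'some hill visited some eager eager robot' is the S spanning 'some hill visited some eager eager robot some hill'; no single node in the tree dominates exactly the given words.

No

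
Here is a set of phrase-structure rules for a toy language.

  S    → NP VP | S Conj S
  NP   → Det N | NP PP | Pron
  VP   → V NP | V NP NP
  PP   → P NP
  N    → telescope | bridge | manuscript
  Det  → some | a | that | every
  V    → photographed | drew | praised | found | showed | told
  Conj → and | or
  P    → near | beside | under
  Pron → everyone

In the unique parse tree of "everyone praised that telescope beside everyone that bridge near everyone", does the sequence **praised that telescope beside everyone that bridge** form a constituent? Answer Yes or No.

No

[S [NP [Pron everyone]] [VP [V praised] [NP [NP [Det that] [N telescope]] [PP [P beside] [NP [Pron everyone]]]] [NP [NP [Det that] [N bridge]] [PP [P near] [NP [Pron everyone]]]]]]
The smallest constituent containing 'praised that telescope beside everyone that bridge' is the VP spanning 'praised that telescope beside everyone that bridge near everyone'; no single node in the tree dominates exactly the given words.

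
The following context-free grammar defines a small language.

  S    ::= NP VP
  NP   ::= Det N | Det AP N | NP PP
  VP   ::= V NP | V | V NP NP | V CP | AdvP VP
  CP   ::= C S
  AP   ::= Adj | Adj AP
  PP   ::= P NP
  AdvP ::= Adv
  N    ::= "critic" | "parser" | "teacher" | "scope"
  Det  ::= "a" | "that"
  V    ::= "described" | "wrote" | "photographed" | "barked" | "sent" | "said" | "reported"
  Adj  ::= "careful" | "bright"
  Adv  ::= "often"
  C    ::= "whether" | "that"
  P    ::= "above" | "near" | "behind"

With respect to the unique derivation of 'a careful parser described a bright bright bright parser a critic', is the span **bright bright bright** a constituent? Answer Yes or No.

Yes

[S [NP [Det a] [AP [Adj careful]] [N parser]] [VP [V described] [NP [Det a] [AP [Adj bright] [AP [Adj bright] [AP [Adj bright]]]] [N parser]] [NP [Det a] [N critic]]]]
The words 'bright bright bright' are exhaustively dominated by a single AP node (built by AP → Adj AP), so they form a constituent.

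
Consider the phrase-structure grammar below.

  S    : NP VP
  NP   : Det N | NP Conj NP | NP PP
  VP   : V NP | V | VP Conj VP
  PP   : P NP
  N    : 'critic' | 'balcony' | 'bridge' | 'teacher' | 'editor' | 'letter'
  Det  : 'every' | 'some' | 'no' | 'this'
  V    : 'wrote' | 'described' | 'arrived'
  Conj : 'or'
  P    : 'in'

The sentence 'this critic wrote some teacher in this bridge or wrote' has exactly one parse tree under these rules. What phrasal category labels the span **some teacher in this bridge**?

NP

S
  NP
    Det: this
    N: critic
  VP
    VP
      V: wrote
      NP
        NP
          Det: some
          N: teacher
        PP
          P: in
          NP
            Det: this
            N: bridge
    Conj: or
    VP
      V: wrote
The span 'some teacher in this bridge' is the NP node built by NP → NP PP.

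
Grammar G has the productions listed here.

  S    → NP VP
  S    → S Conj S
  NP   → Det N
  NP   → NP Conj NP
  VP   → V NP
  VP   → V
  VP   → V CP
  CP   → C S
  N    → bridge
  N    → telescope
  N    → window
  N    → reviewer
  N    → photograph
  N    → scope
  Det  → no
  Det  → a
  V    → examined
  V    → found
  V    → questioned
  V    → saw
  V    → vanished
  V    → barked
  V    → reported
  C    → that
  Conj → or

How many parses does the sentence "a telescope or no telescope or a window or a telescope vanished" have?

Two of the 5 distinct bracketings:
[S [NP [NP [Det a] [N telescope]] [Conj or] [NP [NP [Det no] [N telescope]] [Conj or] [NP [NP [Det a] [N window]] [Conj or] [NP [Det a] [N telescope]]]]] [VP [V vanished]]]
[S [NP [NP [Det a] [N telescope]] [Conj or] [NP [NP [NP [Det no] [N telescope]] [Conj or] [NP [Det a] [N window]]] [Conj or] [NP [Det a] [N telescope]]]] [VP [V vanished]]]
The trees differ in how a recursive rule is bracketed over the same span.

5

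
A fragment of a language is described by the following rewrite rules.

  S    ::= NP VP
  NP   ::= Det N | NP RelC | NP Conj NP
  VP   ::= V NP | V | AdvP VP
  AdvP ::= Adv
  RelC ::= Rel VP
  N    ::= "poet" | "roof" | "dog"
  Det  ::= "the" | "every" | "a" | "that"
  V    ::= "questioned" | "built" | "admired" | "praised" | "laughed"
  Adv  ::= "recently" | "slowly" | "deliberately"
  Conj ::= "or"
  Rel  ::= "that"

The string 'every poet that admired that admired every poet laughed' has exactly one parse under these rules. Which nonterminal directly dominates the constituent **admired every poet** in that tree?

RelC

[S [NP [NP [NP [Det every] [N poet]] [RelC [Rel that] [VP [V admired]]]] [RelC [Rel that] [VP [V admired] [NP [Det every] [N poet]]]]] [VP [V laughed]]]
The span 'admired every poet' is the VP node built by VP → V NP.
Its mother is the RelC built by RelC → Rel VP.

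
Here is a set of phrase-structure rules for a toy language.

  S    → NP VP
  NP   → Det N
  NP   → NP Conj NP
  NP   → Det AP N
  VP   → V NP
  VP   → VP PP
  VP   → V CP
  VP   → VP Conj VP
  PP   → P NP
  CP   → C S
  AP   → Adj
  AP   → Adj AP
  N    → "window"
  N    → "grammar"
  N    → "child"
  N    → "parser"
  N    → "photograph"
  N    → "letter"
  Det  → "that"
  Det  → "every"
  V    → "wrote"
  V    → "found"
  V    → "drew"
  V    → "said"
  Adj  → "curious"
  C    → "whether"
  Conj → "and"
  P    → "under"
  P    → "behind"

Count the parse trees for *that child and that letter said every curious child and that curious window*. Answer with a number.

1

[S [NP [NP [Det that] [N child]] [Conj and] [NP [Det that] [N letter]]] [VP [V said] [NP [NP [Det every] [AP [Adj curious]] [N child]] [Conj and] [NP [Det that] [AP [Adj curious]] [N window]]]]]
No rule offers an alternative attachment or grouping for any span, so this is the only derivation.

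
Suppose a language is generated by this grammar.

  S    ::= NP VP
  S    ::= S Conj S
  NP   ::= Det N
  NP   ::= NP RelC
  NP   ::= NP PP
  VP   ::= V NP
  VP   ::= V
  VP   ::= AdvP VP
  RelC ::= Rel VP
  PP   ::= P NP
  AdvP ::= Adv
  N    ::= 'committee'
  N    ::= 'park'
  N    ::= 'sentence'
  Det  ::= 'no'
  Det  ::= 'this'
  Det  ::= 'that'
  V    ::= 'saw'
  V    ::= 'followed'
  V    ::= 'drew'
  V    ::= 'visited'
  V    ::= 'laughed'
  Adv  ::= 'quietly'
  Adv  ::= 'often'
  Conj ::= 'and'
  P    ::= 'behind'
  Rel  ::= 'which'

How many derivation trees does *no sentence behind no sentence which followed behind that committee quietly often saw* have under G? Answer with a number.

Two of the 3 distinct bracketings:
[S [NP [NP [Det no] [N sentence]] [PP [P behind] [NP [NP [NP [Det no] [N sentence]] [RelC [Rel which] [VP [V followed]]]] [PP [P behind] [NP [Det that] [N committee]]]]]] [VP [AdvP [Adv quietly]] [VP [AdvP [Adv often]] [VP [V saw]]]]]
[S [NP [NP [NP [NP [Det no] [N sentence]] [PP [P behind] [NP [Det no] [N sentence]]]] [RelC [Rel which] [VP [V followed]]]] [PP [P behind] [NP [Det that] [N committee]]]] [VP [AdvP [Adv quietly]] [VP [AdvP [Adv often]] [VP [V saw]]]]]
The trees differ in how a recursive rule is bracketed over the same span.

3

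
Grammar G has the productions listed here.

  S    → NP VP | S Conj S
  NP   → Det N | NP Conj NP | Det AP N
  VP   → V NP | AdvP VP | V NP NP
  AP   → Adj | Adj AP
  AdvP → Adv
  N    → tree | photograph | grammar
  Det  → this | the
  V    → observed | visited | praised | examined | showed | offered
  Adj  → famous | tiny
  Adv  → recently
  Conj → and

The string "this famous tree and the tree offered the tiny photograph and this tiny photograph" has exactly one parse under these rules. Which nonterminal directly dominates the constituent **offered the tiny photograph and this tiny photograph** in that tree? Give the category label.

S

S
  NP
    NP
      Det: this
      AP
        Adj: famous
      N: tree
    Conj: and
    NP
      Det: the
      N: tree
  VP
    V: offered
    NP
      NP
        Det: the
        AP
          Adj: tiny
        N: photograph
      Conj: and
      NP
        Det: this
        AP
          Adj: tiny
        N: photograph
The span 'offered the tiny photograph and this tiny photograph' is the VP node built by VP → V NP.
Its mother is the S built by S → NP VP.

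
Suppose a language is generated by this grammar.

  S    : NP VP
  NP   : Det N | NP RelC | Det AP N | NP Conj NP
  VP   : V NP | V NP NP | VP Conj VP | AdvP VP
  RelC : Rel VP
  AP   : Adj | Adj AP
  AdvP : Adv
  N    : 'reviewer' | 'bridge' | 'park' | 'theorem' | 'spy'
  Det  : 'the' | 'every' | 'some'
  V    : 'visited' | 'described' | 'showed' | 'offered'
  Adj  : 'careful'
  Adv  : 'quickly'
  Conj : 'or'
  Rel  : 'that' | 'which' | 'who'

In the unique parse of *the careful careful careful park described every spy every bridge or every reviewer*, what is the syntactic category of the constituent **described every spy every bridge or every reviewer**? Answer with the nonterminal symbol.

VP

S
  NP
    Det: the
    AP
      Adj: careful
      AP
        Adj: careful
        AP
          Adj: careful
    N: park
  VP
    V: described
    NP
      Det: every
      N: spy
    NP
      NP
        Det: every
        N: bridge
      Conj: or
      NP
        Det: every
        N: reviewer
The span 'described every spy every bridge or every reviewer' is the VP node built by VP → V NP NP.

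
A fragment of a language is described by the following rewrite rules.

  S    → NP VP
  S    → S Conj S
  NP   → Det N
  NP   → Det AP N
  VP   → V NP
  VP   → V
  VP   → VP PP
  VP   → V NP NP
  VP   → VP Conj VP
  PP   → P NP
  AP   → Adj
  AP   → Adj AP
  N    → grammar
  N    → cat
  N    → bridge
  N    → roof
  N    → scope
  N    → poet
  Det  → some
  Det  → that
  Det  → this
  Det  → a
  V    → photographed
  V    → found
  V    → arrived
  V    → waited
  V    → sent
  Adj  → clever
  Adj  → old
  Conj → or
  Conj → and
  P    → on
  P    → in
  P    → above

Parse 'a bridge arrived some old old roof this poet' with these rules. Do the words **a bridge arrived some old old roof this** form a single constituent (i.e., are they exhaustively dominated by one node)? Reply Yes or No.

No

[S [NP [Det a] [N bridge]] [VP [V arrived] [NP [Det some] [AP [Adj old] [AP [Adj old]]] [N roof]] [NP [Det this] [N poet]]]]
The smallest constituent containing 'a bridge arrived some old old roof this' is the S spanning 'a bridge arrived some old old roof this poet'; no single node in the tree dominates exactly the given words.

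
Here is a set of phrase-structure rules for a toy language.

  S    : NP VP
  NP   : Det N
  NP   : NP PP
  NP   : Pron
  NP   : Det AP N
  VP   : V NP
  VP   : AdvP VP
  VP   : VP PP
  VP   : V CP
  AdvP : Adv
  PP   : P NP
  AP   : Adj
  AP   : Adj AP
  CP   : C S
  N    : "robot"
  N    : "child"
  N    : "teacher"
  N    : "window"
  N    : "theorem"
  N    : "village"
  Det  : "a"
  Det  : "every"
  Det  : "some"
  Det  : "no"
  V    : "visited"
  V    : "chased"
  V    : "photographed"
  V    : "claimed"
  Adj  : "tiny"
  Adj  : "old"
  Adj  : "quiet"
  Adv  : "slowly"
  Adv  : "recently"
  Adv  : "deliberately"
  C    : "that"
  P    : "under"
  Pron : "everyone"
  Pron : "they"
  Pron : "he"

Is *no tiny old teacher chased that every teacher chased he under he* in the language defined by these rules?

[S [NP [Det no] [AP [Adj tiny] [AP [Adj old]]] [N teacher]] [VP [VP [V chased] [CP [C that] [S [NP [Det every] [N teacher]] [VP [V chased] [NP [Pron he]]]]]] [PP [P under] [NP [Pron he]]]]]
The bracketing above is licensed at every node by one of the given productions, with S at the root.

Grammatical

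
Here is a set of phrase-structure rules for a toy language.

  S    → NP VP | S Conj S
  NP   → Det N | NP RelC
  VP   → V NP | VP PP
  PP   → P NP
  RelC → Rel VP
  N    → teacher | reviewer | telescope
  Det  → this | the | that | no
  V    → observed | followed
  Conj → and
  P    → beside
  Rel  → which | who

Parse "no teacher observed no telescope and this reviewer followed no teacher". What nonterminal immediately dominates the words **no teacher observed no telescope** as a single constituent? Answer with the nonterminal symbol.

[S [S [NP [Det no] [N teacher]] [VP [V observed] [NP [Det no] [N telescope]]]] [Conj and] [S [NP [Det this] [N reviewer]] [VP [V followed] [NP [Det no] [N teacher]]]]]
The span 'no teacher observed no telescope' is the S node built by S → NP VP.

S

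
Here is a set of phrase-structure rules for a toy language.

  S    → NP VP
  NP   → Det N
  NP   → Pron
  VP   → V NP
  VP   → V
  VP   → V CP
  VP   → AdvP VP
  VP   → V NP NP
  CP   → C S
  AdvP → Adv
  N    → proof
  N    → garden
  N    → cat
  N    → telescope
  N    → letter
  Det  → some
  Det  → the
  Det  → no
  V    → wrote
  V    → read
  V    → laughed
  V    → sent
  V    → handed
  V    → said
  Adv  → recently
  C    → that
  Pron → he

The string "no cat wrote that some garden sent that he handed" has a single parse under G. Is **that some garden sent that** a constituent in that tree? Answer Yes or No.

No

[S [NP [Det no] [N cat]] [VP [V wrote] [CP [C that] [S [NP [Det some] [N garden]] [VP [V sent] [CP [C that] [S [NP [Pron he]] [VP [V handed]]]]]]]]]
The smallest constituent containing 'that some garden sent that' is the CP spanning 'that some garden sent that he handed'; no single node in the tree dominates exactly the given words.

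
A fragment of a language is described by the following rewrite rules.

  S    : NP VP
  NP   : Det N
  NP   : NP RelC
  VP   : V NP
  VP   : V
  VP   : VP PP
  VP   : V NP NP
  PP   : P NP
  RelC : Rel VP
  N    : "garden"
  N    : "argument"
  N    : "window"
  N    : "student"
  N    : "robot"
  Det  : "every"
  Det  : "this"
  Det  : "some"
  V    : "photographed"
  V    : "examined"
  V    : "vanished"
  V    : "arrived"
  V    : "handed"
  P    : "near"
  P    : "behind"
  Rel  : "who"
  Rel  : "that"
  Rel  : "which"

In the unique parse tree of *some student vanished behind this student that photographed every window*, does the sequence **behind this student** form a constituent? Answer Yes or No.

[S [NP [Det some] [N student]] [VP [VP [V vanished]] [PP [P behind] [NP [NP [Det this] [N student]] [RelC [Rel that] [VP [V photographed] [NP [Det every] [N window]]]]]]]]
The smallest constituent containing 'behind this student' is the PP spanning 'behind this student that photographed every window'; no single node in the tree dominates exactly the given words.

No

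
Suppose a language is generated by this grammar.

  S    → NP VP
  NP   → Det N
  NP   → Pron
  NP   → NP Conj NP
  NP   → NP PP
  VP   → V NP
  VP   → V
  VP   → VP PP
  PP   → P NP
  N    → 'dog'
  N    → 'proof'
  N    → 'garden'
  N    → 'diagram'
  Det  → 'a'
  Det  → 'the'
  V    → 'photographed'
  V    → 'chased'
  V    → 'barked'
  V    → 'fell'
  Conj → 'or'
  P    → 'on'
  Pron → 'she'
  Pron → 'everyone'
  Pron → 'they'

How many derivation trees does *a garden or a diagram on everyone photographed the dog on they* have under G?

Two of the 4 distinct bracketings:
[S [NP [NP [Det a] [N garden]] [Conj or] [NP [NP [Det a] [N diagram]] [PP [P on] [NP [Pron everyone]]]]] [VP [V photographed] [NP [NP [Det the] [N dog]] [PP [P on] [NP [Pron they]]]]]]
[S [NP [NP [Det a] [N garden]] [Conj or] [NP [NP [Det a] [N diagram]] [PP [P on] [NP [Pron everyone]]]]] [VP [VP [V photographed] [NP [Det the] [N dog]]] [PP [P on] [NP [Pron they]]]]]
The difference turns on whether VP → VP PP is used at the relevant span, versus an alternative expansion of VP.

4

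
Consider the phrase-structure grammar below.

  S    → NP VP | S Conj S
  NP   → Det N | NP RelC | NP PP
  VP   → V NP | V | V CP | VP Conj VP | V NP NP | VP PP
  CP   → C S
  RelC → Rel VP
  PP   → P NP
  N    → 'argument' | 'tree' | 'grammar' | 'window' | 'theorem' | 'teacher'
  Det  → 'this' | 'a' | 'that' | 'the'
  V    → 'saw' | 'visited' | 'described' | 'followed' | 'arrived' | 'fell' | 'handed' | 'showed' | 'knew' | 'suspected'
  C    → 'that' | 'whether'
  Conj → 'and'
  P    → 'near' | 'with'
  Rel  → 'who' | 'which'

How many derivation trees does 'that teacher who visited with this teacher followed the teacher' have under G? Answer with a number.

The two bracketings:
[S [NP [NP [Det that] [N teacher]] [RelC [Rel who] [VP [VP [V visited]] [PP [P with] [NP [Det this] [N teacher]]]]]] [VP [V followed] [NP [Det the] [N teacher]]]]
[S [NP [NP [NP [Det that] [N teacher]] [RelC [Rel who] [VP [V visited]]]] [PP [P with] [NP [Det this] [N teacher]]]] [VP [V followed] [NP [Det the] [N teacher]]]]
The difference turns on whether NP → NP PP is used at the relevant span, versus an alternative expansion of NP.

2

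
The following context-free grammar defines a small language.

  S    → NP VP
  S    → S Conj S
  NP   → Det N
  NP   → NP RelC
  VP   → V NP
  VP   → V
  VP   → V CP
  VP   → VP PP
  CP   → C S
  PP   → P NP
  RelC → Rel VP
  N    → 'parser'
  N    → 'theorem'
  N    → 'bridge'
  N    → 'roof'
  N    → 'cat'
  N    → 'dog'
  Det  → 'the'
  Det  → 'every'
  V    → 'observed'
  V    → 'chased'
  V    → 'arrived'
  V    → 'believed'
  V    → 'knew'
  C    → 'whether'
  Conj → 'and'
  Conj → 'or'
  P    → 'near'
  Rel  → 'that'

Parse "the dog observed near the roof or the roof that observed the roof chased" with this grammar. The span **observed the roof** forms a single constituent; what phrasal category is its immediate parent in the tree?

RelC

S
  S
    NP
      Det: the
      N: dog
    VP
      VP
        V: observed
      PP
        P: near
        NP
          Det: the
          N: roof
  Conj: or
  S
    NP
      NP
        Det: the
        N: roof
      RelC
        Rel: that
        VP
          V: observed
          NP
            Det: the
            N: roof
    VP
      V: chased
The span 'observed the roof' is the VP node built by VP → V NP.
Its mother is the RelC built by RelC → Rel VP.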